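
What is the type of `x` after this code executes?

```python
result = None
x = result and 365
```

'and' returns first falsy value (None)

NoneType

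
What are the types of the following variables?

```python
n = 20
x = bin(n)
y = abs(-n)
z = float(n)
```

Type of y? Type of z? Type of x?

abs() of int returns int; float() returns float; bin() returns str

int, float, str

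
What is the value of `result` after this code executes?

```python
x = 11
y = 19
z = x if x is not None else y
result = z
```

x = 11; y = 19; z = 11; result = 11

11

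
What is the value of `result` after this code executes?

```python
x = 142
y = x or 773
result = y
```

x = 142; y = 142; result = 142

142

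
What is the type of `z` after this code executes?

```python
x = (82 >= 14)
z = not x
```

'not' returns bool

bool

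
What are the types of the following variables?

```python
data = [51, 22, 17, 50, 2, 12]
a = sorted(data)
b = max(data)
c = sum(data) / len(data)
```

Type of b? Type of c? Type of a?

max of ints returns int; int / int = float; sorted() returns list

int, float, list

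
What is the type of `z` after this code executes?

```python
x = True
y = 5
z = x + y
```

bool + int = int (bool is subclass of int)

int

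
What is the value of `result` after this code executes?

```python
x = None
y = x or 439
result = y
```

x = None; y = 439; result = 439

439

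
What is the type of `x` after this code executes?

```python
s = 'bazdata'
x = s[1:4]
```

Slicing a str returns str

str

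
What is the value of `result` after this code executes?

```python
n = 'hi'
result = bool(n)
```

n = 'hi'; result = True

True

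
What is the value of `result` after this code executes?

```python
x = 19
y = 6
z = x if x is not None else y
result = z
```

x = 19; y = 6; z = 19; result = 19

19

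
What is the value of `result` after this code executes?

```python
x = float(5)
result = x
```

x = 5.0; result = 5.0

5.0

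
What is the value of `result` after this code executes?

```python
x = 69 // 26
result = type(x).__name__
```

x is int; result = 'int'

'int'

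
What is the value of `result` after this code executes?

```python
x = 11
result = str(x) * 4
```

x = 11; result = '11111111'

'11111111'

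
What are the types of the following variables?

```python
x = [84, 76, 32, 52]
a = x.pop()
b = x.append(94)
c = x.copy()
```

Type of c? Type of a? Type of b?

copy() returns list; pop() returns element; append() returns None

list, int, NoneType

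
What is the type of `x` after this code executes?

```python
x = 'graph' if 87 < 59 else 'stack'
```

Both branches of conditional are str

str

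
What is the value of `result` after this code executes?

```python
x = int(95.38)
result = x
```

x = 95; result = 95

95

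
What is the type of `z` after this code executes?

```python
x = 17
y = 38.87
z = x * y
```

int * float = float

float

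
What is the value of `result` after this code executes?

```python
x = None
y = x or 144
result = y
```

x = None; y = 144; result = 144

144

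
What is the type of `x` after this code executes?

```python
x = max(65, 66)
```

max() of ints returns int

int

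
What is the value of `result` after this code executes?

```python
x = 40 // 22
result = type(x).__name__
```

x is int; result = 'int'

'int'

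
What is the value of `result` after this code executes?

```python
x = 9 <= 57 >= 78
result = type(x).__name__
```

x is bool; result = 'bool'

'bool'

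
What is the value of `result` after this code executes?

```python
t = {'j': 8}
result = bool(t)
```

t = {'j': 8}; result = True

True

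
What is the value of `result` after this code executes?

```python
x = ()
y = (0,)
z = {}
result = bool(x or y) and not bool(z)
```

x = (); y = (0,); z = {}; result = True

True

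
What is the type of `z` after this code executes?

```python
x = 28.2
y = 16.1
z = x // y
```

float // float = float

float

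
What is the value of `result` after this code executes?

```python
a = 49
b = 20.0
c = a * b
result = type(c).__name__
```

a is int; b is float; c is float; result = 'float'

'float'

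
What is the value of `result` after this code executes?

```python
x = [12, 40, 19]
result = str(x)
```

x = [12, 40, 19]; result = '[12, 40, 19]'

'[12, 40, 19]'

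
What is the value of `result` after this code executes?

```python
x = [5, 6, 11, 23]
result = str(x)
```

x = [5, 6, 11, 23]; result = '[5, 6, 11, 23]'

'[5, 6, 11, 23]'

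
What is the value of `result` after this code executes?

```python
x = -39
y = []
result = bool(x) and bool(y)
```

x = -39; y = []; result = False

False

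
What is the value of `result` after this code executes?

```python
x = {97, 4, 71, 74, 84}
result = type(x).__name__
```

x is set; result = 'set'

'set'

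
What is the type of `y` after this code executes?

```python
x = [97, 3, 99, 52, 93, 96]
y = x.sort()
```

list.sort() returns None (mutates in place)

NoneType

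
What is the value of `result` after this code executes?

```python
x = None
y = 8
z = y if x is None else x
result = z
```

x = None; y = 8; z = 8; result = 8

8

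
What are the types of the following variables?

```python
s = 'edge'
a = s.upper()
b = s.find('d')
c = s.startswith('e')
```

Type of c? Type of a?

startswith() returns bool; upper() returns str

bool, str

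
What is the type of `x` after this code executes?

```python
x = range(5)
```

range() returns a range object

range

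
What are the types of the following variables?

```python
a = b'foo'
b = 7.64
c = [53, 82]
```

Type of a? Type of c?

a is assigned a bytes literal (b'...' prefix); c is assigned a list literal (square brackets)

bytes, list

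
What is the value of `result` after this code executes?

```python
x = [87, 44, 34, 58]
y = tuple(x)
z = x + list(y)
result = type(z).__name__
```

x is list; y is tuple; z is list; result = 'list'

'list'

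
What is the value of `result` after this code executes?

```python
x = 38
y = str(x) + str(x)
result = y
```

x = 38; y = '3838'; result = '3838'

'3838'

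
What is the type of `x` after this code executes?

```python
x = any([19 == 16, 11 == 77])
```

any() returns bool

bool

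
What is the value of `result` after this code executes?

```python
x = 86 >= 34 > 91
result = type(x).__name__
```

x is bool; result = 'bool'

'bool'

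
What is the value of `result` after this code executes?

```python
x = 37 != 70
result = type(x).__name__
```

x is bool; result = 'bool'

'bool'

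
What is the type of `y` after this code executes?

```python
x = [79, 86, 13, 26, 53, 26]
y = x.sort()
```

list.sort() returns None (mutates in place)

NoneType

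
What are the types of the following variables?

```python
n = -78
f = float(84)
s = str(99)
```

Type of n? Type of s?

n is assigned a bare integer (no decimal point), so it is an int; s is assigned the result of calling str(), which returns a str

int, str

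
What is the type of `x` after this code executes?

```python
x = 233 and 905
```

'and' with truthy values returns last operand (int)

int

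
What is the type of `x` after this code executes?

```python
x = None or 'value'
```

'or' with None returns the other truthy value (str)

str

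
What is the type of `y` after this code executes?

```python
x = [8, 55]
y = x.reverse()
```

list.reverse() returns None

NoneType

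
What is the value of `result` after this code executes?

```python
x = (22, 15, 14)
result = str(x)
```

x = (22, 15, 14); result = '(22, 15, 14)'

'(22, 15, 14)'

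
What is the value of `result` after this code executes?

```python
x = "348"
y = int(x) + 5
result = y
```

x = '348'; y = 353; result = 353

353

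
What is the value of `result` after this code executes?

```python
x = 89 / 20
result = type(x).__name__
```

x is float; result = 'float'

'float'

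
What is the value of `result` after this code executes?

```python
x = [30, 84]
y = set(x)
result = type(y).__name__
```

x is list; y is set; result = 'set'

'set'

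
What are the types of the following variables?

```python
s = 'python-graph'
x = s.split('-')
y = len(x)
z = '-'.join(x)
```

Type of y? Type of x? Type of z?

len() returns int; str.split() returns list; str.join() returns str

int, list, str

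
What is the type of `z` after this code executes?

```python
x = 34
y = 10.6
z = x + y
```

int + float = float

float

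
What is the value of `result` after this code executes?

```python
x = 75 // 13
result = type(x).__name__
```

x is int; result = 'int'

'int'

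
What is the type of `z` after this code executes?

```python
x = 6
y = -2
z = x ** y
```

int ** negative = float

float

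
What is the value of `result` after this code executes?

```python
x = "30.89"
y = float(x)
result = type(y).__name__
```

x is str; y is float; result = 'float'

'float'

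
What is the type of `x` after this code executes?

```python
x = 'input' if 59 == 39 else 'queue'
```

Both branches of conditional are str

str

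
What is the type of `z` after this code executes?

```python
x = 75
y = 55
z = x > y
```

Comparison returns bool

bool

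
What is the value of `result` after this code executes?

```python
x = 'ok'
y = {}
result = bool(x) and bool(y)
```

x = 'ok'; y = {}; result = False

False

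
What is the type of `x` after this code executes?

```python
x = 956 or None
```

'or' returns first truthy value

int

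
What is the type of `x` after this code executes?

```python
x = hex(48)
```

hex() returns str representation

str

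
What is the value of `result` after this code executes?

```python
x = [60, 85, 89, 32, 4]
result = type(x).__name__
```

x is list; result = 'list'

'list'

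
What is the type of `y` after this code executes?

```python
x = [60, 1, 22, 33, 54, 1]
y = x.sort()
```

list.sort() returns None (mutates in place)

NoneType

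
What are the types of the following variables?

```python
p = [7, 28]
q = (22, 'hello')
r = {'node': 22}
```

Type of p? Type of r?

p is assigned a list literal (square brackets); r is assigned a dict literal ({key: value})

list, dict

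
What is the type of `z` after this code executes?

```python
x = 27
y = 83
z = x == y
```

Equality comparison returns bool

bool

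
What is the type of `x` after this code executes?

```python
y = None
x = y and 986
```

'and' returns first falsy value (None)

NoneType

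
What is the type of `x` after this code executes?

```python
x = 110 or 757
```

'or' returns first truthy value (int)

int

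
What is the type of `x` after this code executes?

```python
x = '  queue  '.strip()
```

str.strip() returns str

str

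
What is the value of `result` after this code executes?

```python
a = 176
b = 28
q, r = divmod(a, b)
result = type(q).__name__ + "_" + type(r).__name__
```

a is int; b is int; q is int; r is int; result = 'int_int'

'int_int'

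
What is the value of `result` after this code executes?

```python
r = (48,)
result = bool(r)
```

r = (48,); result = True

True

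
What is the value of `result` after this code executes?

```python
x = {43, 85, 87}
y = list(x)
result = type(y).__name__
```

x is set; y is list; result = 'list'

'list'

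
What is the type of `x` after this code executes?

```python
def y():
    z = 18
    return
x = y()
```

Bare return returns None

NoneType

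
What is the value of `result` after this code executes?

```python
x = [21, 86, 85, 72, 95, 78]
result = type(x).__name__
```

x is list; result = 'list'

'list'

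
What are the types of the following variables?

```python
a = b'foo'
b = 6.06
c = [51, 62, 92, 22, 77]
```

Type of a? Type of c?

a is assigned a bytes literal (b'...' prefix); c is assigned a list literal (square brackets)

bytes, list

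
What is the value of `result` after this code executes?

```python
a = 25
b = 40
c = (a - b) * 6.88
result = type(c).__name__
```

a is int; b is int; c is float; result = 'float'

'float'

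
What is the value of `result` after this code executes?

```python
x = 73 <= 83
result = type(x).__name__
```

x is bool; result = 'bool'

'bool'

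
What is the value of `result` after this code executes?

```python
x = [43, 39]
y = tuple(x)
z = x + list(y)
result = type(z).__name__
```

x is list; y is tuple; z is list; result = 'list'

'list'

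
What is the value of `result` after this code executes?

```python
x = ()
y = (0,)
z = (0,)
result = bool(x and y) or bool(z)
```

x = (); y = (0,); z = (0,); result = True

True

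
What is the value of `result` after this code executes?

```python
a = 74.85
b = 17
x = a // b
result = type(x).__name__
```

a is float; b is int; x is float; result = 'float'

'float'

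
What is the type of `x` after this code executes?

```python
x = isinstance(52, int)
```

isinstance() returns bool

bool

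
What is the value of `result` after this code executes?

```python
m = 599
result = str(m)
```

m = 599; result = '599'

'599'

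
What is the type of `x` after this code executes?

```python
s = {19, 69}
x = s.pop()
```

Popping from set[int] returns int

int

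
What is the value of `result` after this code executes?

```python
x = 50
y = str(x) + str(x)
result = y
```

x = 50; y = '5050'; result = '5050'

'5050'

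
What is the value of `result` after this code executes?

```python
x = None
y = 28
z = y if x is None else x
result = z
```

x = None; y = 28; z = 28; result = 28

28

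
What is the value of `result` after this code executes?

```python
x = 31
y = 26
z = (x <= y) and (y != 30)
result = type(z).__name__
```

x is int; y is int; z is bool; result = 'bool'

'bool'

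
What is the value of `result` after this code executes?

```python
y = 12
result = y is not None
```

y = 12; result = True

True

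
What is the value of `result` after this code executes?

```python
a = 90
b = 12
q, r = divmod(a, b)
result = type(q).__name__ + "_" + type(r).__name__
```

a is int; b is int; q is int; r is int; result = 'int_int'

'int_int'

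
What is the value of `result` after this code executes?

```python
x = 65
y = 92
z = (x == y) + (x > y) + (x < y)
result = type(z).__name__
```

x is int; y is int; z is int; result = 'int'

'int'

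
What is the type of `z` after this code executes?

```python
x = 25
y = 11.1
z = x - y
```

int - float = float

float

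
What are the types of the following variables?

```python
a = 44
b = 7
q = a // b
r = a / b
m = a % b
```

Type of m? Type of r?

% of ints returns int; / returns float

int, float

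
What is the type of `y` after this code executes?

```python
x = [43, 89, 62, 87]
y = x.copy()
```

list.copy() returns list

list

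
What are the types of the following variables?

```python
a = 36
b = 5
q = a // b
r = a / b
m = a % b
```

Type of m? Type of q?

% of ints returns int; // returns int

int, int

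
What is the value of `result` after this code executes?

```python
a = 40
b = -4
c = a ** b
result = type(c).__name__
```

a is int; b is int; c is float; result = 'float'

'float'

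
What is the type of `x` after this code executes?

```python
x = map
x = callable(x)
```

callable() returns bool

bool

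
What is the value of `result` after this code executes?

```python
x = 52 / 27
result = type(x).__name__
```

x is float; result = 'float'

'float'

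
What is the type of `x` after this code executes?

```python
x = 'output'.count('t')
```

str.count() returns int

int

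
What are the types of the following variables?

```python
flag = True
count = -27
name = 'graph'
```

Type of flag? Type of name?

flag is assigned the constant True, which has type bool; name is assigned a quoted string literal, so it is a str

bool, str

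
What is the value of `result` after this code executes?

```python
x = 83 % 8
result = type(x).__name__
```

x is int; result = 'int'

'int'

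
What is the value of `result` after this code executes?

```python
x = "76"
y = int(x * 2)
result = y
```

x = '76'; y = 7676; result = 7676

7676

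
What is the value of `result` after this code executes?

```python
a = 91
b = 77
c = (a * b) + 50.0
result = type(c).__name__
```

a is int; b is int; c is float; result = 'float'

'float'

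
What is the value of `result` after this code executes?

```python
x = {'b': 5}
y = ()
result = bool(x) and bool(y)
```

x = {'b': 5}; y = (); result = False

False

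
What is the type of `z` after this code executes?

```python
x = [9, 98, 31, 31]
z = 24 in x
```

'in' operator returns bool

bool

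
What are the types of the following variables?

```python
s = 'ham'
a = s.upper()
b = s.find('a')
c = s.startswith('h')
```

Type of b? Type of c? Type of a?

find() returns int; startswith() returns bool; upper() returns str

int, bool, str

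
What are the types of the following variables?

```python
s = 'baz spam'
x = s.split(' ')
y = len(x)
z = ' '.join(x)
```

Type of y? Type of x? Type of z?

len() returns int; str.split() returns list; str.join() returns str

int, list, str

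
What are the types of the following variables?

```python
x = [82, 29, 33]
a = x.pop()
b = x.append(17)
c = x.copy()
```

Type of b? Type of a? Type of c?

append() returns None; pop() returns element; copy() returns list

NoneType, int, list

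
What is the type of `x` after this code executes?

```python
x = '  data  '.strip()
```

str.strip() returns str

str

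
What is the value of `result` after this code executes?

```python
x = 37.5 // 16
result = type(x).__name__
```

x is float; result = 'float'

'float'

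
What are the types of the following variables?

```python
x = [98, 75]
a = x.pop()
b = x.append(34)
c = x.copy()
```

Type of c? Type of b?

copy() returns list; append() returns None

list, NoneType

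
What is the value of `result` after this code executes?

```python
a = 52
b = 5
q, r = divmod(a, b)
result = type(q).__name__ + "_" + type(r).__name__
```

a is int; b is int; q is int; r is int; result = 'int_int'

'int_int'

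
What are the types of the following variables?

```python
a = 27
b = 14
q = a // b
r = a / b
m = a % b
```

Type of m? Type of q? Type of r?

% of ints returns int; // returns int; / returns float

int, int, float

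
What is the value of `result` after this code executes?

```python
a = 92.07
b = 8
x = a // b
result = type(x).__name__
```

a is float; b is int; x is float; result = 'float'

'float'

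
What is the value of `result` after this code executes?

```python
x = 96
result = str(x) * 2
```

x = 96; result = '9696'

'9696'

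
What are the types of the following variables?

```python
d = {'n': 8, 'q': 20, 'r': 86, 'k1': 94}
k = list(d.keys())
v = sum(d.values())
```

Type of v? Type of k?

sum of ints is int; list() converts to list

int, list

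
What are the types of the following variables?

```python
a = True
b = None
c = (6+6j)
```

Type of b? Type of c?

b is assigned None, whose type is NoneType; c is assigned (6+6j), an int plus an imaginary literal (j suffix), which evaluates to complex

NoneType, complex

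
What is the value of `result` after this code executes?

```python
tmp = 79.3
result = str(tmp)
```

tmp = 79.3; result = '79.3'

'79.3'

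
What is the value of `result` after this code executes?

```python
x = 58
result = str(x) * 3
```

x = 58; result = '585858'

'585858'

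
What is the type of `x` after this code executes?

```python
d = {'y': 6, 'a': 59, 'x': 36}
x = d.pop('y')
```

dict.pop() returns the value

int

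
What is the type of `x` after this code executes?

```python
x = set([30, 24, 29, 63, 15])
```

set() constructor returns set

set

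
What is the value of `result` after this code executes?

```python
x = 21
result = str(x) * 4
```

x = 21; result = '21212121'

'21212121'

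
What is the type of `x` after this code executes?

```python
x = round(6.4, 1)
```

round() with decimal places returns float

float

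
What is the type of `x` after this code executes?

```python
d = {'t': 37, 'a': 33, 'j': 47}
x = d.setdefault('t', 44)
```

dict.setdefault() returns the (existing or default) value

int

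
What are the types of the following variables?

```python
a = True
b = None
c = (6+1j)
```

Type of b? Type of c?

b is assigned None, whose type is NoneType; c is assigned (6+1j), an int plus an imaginary literal (j suffix), which evaluates to complex

NoneType, complex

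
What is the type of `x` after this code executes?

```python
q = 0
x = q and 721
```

'and' returns first falsy value (0 is int)

int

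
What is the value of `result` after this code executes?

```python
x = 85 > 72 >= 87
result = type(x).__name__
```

x is bool; result = 'bool'

'bool'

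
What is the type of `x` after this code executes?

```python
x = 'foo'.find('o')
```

str.find() returns int index

int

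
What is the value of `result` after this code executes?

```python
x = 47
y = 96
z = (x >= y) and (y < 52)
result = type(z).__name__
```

x is int; y is int; z is bool; result = 'bool'

'bool'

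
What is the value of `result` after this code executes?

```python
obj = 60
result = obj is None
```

obj = 60; result = False

False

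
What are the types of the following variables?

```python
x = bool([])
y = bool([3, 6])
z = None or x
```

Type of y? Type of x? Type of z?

bool() returns bool; bool() returns bool; None or bool returns the bool

bool, bool, bool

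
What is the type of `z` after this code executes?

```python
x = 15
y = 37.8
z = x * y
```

int * float = float

float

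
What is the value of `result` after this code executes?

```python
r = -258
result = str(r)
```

r = -258; result = '-258'

'-258'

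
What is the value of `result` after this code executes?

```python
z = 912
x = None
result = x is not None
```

z = 912; x = None; result = False

False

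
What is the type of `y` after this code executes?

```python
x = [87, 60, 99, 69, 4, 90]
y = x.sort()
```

list.sort() returns None (mutates in place)

NoneType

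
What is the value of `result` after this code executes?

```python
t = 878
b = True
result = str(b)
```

t = 878; b = True; result = 'True'

'True'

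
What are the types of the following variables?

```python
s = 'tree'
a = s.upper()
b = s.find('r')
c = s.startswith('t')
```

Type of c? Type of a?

startswith() returns bool; upper() returns str

bool, str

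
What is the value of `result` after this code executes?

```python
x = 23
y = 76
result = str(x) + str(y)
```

x = 23; y = 76; result = '2376'

'2376'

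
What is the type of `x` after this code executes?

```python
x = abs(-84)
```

abs() of int returns int

int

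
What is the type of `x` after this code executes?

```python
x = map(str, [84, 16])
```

map() returns a map object

map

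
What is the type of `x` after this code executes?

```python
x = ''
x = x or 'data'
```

'or' returns first truthy value (str)

str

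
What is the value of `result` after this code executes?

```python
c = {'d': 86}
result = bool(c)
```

c = {'d': 86}; result = True

True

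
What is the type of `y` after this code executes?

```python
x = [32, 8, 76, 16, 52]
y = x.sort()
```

list.sort() returns None (mutates in place)

NoneType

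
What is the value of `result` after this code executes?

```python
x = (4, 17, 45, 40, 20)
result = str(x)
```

x = (4, 17, 45, 40, 20); result = '(4, 17, 45, 40, 20)'

'(4, 17, 45, 40, 20)'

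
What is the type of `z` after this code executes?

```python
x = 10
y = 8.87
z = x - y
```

int - float = float

float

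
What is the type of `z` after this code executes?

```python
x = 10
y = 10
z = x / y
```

int / int = float

float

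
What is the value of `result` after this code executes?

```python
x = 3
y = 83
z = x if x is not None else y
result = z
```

x = 3; y = 83; z = 3; result = 3

3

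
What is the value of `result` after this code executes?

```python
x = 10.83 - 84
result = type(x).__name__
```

x is float; result = 'float'

'float'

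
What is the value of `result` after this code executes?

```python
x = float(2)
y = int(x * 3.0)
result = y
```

x = 2.0; y = 6; result = 6

6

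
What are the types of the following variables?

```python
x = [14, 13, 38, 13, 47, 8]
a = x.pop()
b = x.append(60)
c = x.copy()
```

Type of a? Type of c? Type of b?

pop() returns element; copy() returns list; append() returns None

int, list, NoneType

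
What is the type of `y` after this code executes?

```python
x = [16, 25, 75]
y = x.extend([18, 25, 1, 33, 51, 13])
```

list.extend() returns None

NoneType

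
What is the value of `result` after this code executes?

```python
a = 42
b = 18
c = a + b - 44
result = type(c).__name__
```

a is int; b is int; c is int; result = 'int'

'int'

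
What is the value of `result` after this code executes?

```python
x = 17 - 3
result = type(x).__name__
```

x is int; result = 'int'

'int'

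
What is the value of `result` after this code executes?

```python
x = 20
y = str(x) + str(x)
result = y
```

x = 20; y = '2020'; result = '2020'

'2020'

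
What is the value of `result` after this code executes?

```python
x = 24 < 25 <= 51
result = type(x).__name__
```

x is bool; result = 'bool'

'bool'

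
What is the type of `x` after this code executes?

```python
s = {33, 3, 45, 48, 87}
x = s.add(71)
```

set.add() returns None (mutates in place)

NoneType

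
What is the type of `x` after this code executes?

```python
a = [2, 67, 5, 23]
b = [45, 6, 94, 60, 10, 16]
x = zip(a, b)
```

zip() returns a zip object

zip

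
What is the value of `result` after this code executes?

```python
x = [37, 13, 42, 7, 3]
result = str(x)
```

x = [37, 13, 42, 7, 3]; result = '[37, 13, 42, 7, 3]'

'[37, 13, 42, 7, 3]'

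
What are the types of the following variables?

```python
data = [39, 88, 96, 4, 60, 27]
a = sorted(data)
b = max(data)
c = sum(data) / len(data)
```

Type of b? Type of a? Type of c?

max of ints returns int; sorted() returns list; int / int = float

int, list, float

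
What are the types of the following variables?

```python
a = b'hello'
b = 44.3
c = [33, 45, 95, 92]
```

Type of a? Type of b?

a is assigned a bytes literal (b'...' prefix); b is assigned a number with a decimal point, so it is a float

bytes, float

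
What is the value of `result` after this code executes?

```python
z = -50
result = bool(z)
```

z = -50; result = True

True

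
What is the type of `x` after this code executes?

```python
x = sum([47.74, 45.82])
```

sum() of floats returns float

float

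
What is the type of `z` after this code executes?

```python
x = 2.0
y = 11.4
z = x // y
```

float // float = float

float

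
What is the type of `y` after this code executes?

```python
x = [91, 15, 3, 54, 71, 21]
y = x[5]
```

Indexing list[int] returns int

int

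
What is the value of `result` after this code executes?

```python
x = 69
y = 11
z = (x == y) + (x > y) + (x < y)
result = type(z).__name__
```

x is int; y is int; z is int; result = 'int'

'int'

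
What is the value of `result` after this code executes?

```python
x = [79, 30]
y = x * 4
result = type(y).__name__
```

x is list; y is list; result = 'list'

'list'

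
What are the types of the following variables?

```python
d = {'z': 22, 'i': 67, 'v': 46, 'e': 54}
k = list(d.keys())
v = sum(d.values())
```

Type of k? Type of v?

list() converts to list; sum of ints is int

list, int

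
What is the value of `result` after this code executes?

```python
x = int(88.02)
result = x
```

x = 88; result = 88

88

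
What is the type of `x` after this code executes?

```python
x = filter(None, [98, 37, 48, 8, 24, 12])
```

filter() returns a filter object

filter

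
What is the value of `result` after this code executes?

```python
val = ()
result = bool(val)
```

val = (); result = False

False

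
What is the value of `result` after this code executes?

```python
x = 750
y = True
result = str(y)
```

x = 750; y = True; result = 'True'

'True'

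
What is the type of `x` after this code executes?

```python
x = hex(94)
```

hex() returns str representation

str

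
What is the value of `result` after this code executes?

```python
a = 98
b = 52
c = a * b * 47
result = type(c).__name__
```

a is int; b is int; c is int; result = 'int'

'int'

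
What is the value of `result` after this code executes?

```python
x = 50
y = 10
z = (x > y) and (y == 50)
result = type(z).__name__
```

x is int; y is int; z is bool; result = 'bool'

'bool'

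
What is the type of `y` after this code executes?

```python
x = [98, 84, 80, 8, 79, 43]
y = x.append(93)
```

list.append() returns None (mutates in place)

NoneType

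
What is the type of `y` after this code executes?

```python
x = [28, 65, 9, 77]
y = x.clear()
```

list.clear() returns None

NoneType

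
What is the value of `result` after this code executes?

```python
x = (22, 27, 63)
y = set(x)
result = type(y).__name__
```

x is tuple; y is set; result = 'set'

'set'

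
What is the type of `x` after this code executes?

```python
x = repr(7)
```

repr() returns str

str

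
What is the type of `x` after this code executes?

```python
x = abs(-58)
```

abs() of int returns int

int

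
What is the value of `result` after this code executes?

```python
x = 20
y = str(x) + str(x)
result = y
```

x = 20; y = '2020'; result = '2020'

'2020'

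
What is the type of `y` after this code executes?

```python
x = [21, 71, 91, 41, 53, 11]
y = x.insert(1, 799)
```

list.insert() returns None

NoneType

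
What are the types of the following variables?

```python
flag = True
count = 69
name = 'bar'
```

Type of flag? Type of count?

flag is assigned the constant True, which has type bool; count is assigned a bare integer (no decimal point), so it is an int

bool, int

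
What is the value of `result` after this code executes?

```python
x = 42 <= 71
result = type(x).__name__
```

x is bool; result = 'bool'

'bool'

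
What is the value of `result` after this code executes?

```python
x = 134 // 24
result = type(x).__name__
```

x is int; result = 'int'

'int'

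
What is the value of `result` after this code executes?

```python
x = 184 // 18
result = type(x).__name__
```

x is int; result = 'int'

'int'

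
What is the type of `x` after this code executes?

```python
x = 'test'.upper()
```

str.upper() returns str

str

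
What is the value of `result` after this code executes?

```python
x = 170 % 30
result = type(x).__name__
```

x is int; result = 'int'

'int'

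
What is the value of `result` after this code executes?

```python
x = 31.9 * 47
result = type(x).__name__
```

x is float; result = 'float'

'float'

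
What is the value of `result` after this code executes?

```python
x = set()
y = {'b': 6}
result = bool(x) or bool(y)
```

x = set(); y = {'b': 6}; result = True

True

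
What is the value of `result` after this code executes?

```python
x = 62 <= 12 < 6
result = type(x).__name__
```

x is bool; result = 'bool'

'bool'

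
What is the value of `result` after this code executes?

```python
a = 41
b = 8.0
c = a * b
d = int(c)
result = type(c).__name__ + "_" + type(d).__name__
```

a is int; b is float; c is float; d is int; result = 'float_int'

'float_int'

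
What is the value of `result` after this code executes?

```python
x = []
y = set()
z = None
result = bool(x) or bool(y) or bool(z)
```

x = []; y = set(); z = None; result = False

False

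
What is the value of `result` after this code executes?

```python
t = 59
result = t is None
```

t = 59; result = False

False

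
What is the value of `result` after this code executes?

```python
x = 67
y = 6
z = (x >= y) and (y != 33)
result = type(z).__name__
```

x is int; y is int; z is bool; result = 'bool'

'bool'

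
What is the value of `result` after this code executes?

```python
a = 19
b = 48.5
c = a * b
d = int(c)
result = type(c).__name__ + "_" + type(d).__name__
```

a is int; b is float; c is float; d is int; result = 'float_int'

'float_int'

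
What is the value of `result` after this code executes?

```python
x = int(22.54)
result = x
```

x = 22; result = 22

22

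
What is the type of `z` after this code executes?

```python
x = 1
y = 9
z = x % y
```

int % int = int

int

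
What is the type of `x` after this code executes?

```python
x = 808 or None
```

'or' returns first truthy value

int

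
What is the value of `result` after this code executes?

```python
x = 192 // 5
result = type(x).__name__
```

x is int; result = 'int'

'int'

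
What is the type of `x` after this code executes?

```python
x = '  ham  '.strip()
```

str.strip() returns str

str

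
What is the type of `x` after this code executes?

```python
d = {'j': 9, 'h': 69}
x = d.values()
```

.values() returns dict_values view

dict_values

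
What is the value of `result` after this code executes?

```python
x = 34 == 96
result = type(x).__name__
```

x is bool; result = 'bool'

'bool'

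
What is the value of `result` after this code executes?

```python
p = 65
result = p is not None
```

p = 65; result = True

True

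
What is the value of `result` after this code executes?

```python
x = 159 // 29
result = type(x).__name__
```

x is int; result = 'int'

'int'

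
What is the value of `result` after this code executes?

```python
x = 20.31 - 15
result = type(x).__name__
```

x is float; result = 'float'

'float'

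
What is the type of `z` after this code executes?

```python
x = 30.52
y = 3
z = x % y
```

float % int = float

float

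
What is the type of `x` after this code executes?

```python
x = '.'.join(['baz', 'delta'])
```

str.join() returns str

str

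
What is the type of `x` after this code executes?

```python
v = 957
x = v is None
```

'is' comparison returns bool

bool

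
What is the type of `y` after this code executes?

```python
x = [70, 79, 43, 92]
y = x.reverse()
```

list.reverse() returns None

NoneType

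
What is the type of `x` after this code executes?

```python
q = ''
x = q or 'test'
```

'or' returns first truthy value (str)

str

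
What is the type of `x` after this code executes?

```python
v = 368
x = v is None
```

'is' comparison returns bool

bool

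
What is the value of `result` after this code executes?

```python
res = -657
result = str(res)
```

res = -657; result = '-657'

'-657'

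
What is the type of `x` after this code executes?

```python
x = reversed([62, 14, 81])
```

reversed() on a list returns list_reverseiterator

list_reverseiterator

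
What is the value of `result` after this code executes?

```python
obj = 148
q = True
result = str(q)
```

obj = 148; q = True; result = 'True'

'True'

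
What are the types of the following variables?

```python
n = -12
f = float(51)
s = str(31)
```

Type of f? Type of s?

f is assigned the result of calling float(), which returns a float; s is assigned the result of calling str(), which returns a str

float, str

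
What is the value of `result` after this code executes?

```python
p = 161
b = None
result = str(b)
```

p = 161; b = None; result = 'None'

'None'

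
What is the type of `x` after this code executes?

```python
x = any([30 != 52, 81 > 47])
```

any() returns bool

bool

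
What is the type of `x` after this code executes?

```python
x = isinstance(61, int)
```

isinstance() returns bool

bool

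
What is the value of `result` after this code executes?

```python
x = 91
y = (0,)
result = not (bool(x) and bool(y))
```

x = 91; y = (0,); result = False

False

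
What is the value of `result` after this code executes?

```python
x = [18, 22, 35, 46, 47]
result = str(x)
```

x = [18, 22, 35, 46, 47]; result = '[18, 22, 35, 46, 47]'

'[18, 22, 35, 46, 47]'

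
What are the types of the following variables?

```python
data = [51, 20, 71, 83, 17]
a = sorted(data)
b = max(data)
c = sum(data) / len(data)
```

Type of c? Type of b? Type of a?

int / int = float; max of ints returns int; sorted() returns list

float, int, list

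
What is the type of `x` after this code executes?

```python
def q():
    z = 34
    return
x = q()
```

Bare return returns None

NoneType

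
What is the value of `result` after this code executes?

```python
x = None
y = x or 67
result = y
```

x = None; y = 67; result = 67

67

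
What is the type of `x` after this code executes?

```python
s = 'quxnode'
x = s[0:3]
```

Slicing a str returns str

str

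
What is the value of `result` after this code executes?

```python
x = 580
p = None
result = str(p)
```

x = 580; p = None; result = 'None'

'None'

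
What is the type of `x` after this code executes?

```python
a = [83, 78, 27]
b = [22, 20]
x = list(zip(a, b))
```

list(zip()) returns a list of tuples

list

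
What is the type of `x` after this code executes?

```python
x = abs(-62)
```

abs() of int returns int

int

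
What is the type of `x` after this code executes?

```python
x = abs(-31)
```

abs() of int returns int

int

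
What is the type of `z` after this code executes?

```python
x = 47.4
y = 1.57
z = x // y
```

float // float = float

float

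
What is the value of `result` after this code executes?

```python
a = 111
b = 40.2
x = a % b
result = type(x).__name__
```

a is int; b is float; x is float; result = 'float'

'float'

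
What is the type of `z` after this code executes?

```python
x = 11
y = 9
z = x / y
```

int / int = float

float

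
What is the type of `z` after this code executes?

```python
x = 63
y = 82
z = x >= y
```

Comparison returns bool

bool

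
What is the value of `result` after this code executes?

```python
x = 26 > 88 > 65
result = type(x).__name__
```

x is bool; result = 'bool'

'bool'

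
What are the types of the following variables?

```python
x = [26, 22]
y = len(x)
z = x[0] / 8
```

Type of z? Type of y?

int / int = float; len() returns int

float, int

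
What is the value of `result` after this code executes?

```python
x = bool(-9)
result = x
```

x = True; result = True

True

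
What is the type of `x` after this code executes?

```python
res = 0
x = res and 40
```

'and' returns first falsy value (0 is int)

int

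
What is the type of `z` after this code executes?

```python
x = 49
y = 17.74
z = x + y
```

int + float = float

float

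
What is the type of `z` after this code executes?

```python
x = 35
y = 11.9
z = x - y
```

int - float = float

float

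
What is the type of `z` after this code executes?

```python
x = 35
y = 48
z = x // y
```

int // int = int

int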